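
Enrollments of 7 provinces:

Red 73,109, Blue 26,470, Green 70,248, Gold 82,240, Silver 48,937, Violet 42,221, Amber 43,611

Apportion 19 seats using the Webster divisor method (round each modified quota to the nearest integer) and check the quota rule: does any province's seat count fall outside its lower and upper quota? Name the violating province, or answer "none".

Standard quotas: Red 3.591, Blue 1.300, Green 3.450, Gold 4.039, Silver 2.404, Violet 2.074, Amber 2.142.
Webster allocation: Red 4, Blue 1, Green 4, Gold 4, Silver 2, Violet 2, Amber 2.
Every allocation lies between the lower and upper quota.

none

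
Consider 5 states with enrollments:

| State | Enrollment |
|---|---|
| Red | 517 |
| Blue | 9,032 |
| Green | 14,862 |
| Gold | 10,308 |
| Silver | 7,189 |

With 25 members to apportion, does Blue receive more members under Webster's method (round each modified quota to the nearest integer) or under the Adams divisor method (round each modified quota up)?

Webster

Webster: Red 0, Blue 6, Green 9, Gold 6, Silver 4.
Adams: Red 1, Blue 5, Green 9, Gold 6, Silver 4.
Blue gets 6 under Webster and 5 under Adams.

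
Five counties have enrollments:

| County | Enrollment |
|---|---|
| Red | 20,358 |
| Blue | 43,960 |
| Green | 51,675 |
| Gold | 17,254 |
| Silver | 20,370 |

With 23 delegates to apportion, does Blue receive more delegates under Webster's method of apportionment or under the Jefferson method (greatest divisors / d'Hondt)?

Webster: Red 3, Blue 6, Green 8, Gold 3, Silver 3.
Jefferson: Red 3, Blue 7, Green 8, Gold 2, Silver 3.
Blue gets 6 under Webster and 7 under Jefferson.

Jefferson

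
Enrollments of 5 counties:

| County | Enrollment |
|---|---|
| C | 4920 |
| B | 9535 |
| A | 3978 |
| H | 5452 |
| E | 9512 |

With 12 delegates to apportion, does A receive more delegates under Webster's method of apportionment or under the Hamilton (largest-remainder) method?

Webster: C 2, B 4, A 1, H 2, E 3.
Hamilton: C 2, B 3, A 2, H 2, E 3.
A gets 1 under Webster and 2 under Hamilton.

Hamilton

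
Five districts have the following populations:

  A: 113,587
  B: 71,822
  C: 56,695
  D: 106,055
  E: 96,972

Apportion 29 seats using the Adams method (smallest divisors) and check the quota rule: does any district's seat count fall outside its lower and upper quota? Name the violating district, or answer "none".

none

Standard quotas: A 7.400, B 4.679, C 3.694, D 6.909, E 6.318.
Adams allocation: A 7, B 5, C 4, D 7, E 6.
Every allocation lies between the lower and upper quota.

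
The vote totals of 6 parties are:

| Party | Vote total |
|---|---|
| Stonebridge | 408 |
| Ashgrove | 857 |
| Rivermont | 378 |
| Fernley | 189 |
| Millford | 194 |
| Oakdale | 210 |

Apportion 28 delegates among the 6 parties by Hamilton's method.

Stonebridge 5, Ashgrove 11, Rivermont 5, Fernley 2, Millford 2, Oakdale 3

Standard divisor: 2236 ÷ 28 ≈ 79.857.
Standard quotas: Stonebridge 5.109, Ashgrove 10.732, Rivermont 4.733, Fernley 2.367, Millford 2.429, Oakdale 2.630.
Lower quotas: Stonebridge 5, Ashgrove 10, Rivermont 4, Fernley 2, Millford 2, Oakdale 2 (sum 25, leaving 3 seats).
Remainders in descending order: Rivermont 0.733, Ashgrove 0.732, Oakdale 0.630, Millford 0.429, Fernley 0.367, Stonebridge 0.109.
Largest remainders: Rivermont, Ashgrove, Oakdale receive the extra seats.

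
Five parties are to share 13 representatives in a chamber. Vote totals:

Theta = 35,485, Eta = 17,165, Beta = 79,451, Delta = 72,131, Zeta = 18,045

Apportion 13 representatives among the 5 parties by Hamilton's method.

Theta 2, Eta 1, Beta 5, Delta 4, Zeta 1

Total 222277; standard divisor 222277/13 ≈ 17098.231.
Standard quotas: Theta 2.0754, Eta 1.0039, Beta 4.6467, Delta 4.2186, Zeta 1.0554.
Lower quotas: Theta 2, Eta 1, Beta 4, Delta 4, Zeta 1 (sum 12, leaving 1 seat).
Remainders in descending order: Beta 0.6467, Delta 0.2186, Theta 0.0754, Zeta 0.0554, Eta 0.0039.
Largest remainder: Beta receives the extra seat.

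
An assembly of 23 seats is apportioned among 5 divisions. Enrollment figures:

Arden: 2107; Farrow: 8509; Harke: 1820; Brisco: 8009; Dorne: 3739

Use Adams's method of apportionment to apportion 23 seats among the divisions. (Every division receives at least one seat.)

Standard divisor 24184/23 ≈ 1051.478; standard quotas: Arden 2.004, Farrow 8.092, Harke 1.731, Brisco 7.617, Dorne 3.556.
Rounding up gives 3, 9, 2, 8, 4 = 26 seats, so the divisor must be adjusted.
With modified divisor 1200: modified quotas Arden 1.756, Farrow 7.091, Harke 1.517, Brisco 6.674, Dorne 3.116.
Rounding up: Arden 2, Farrow 8, Harke 2, Brisco 7, Dorne 4 (total 23).

Arden=2; Farrow=8; Harke=2; Brisco=7; Dorne=4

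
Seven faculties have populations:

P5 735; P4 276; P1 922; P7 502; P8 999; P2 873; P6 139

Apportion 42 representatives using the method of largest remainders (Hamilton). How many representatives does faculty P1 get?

9

Total 4446; standard divisor 4446/42 ≈ 105.857.
Standard quotas: P5 6.943, P4 2.607, P1 8.710, P7 4.742, P8 9.437, P2 8.247, P6 1.313.
Lower quotas: P5 6, P4 2, P1 8, P7 4, P8 9, P2 8, P6 1 (sum 38, leaving 4 seats).
Remainders in descending order: P5 0.943, P7 0.742, P1 0.710, P4 0.607, P8 0.437, P6 0.313, P2 0.247.
The surplus seats go to P5, P7, P1, P4.
P1 receives 9.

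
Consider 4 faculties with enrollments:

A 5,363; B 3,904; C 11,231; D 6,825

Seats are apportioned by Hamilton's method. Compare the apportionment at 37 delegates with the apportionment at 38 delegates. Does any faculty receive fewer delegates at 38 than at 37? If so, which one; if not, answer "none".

At 37 seats: A 7, B 6, C 15, D 9.
At 38 seats: A 7, B 5, C 16, D 10.
B drops from 6 to 5.

B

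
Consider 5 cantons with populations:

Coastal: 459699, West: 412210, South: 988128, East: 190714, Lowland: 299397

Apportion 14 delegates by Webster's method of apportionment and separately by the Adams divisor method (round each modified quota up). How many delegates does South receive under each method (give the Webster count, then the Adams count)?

6 and 5

Webster: Coastal 3, West 2, South 6, East 1, Lowland 2.
Adams: Coastal 3, West 3, South 5, East 1, Lowland 2.
South gets 6 under Webster and 5 under Adams.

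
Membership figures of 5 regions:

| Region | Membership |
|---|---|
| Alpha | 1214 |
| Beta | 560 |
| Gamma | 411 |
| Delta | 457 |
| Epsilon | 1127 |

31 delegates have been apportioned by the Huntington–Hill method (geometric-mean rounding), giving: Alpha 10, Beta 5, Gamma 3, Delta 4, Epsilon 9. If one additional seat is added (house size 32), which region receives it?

Epsilon

Priority for the next seat is population ÷ (√(s·(s+1))).
Priorities: Alpha 115.750, Beta 102.242, Gamma 118.645, Delta 102.188, Epsilon 118.796.
Highest priority: Epsilon.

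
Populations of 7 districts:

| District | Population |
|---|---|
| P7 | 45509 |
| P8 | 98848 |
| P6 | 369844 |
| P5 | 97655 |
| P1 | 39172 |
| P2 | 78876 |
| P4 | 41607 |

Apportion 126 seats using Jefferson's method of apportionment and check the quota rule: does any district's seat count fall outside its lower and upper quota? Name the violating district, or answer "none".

P6

Standard quotas: P7 7.432, P8 16.143, P6 60.401, P5 15.949, P1 6.397, P2 12.882, P4 6.795.
Jefferson allocation: P7 7, P8 16, P6 62, P5 16, P1 6, P2 13, P4 6.
P6 has quota 60.401 (lower 60, upper 61) but receives 62 — outside the quota interval.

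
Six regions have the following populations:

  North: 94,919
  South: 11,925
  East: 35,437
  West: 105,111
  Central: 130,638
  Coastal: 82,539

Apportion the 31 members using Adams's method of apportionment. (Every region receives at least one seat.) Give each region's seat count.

North=6; South=1; East=3; West=7; Central=8; Coastal=6

Standard divisor 460569/31 ≈ 14857.065; standard quotas: North 6.389, South 0.803, East 2.385, West 7.075, Central 8.793, Coastal 5.556.
Rounding up gives 7, 1, 3, 8, 9, 6 = 34 seats, so the divisor must be adjusted.
With modified divisor 16400: modified quotas North 5.788, South 0.727, East 2.161, West 6.409, Central 7.966, Coastal 5.033.
Rounding up: North 6, South 1, East 3, West 7, Central 8, Coastal 6 (total 31).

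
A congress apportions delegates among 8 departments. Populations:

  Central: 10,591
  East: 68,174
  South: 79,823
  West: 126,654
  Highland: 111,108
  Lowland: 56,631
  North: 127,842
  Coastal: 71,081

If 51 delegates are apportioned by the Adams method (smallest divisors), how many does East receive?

Standard divisor 651904/51 ≈ 12782.431; standard quotas: Central 0.829, East 5.333, South 6.245, West 9.908, Highland 8.692, Lowland 4.430, North 10.001, Coastal 5.561.
Rounding up gives 1, 6, 7, 10, 9, 5, 11, 6 = 55 seats, so the divisor must be adjusted.
With modified divisor 14000: modified quotas Central 0.756, East 4.870, South 5.702, West 9.047, Highland 7.936, Lowland 4.045, North 9.132, Coastal 5.077.
Rounding up: Central 1, East 5, South 6, West 10, Highland 8, Lowland 5, North 10, Coastal 6 (total 51).
East receives 5.

5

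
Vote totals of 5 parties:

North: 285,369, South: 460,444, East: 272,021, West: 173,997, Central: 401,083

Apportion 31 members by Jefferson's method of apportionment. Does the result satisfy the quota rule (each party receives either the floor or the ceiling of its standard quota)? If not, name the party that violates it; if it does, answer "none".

none

Standard quotas: North 5.554, South 8.961, East 5.294, West 3.386, Central 7.806.
Jefferson allocation: North 6, South 9, East 5, West 3, Central 8.
Every allocation lies between the lower and upper quota.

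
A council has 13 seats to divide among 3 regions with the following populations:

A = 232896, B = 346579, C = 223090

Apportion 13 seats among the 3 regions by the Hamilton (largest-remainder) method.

Standard divisor: 802565 ÷ 13 ≈ 61735.769.
Standard quotas: A 3.7725, B 5.6139, C 3.6136.
Lower quotas: A 3, B 5, C 3 (sum 11, leaving 2 seats).
Remainders in descending order: A 0.7725, B 0.6139, C 0.6136.
Largest remainders: A, B receive the extra seats.

A 4, B 6, C 3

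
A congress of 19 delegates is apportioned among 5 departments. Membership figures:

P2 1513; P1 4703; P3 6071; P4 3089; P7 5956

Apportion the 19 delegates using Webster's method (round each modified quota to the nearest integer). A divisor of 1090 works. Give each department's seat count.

P2 1; P1 4; P3 6; P4 3; P7 5

With modified divisor 1090: modified quotas P2 1.388, P1 4.315, P3 5.570, P4 2.834, P7 5.464.
Rounding to the nearest integer: P2 1, P1 4, P3 6, P4 3, P7 5 (total 19).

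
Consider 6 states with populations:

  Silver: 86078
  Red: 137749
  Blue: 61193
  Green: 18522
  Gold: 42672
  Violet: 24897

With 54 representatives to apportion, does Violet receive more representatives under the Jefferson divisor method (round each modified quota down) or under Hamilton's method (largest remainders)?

Hamilton

Jefferson: Silver 13, Red 21, Blue 9, Green 2, Gold 6, Violet 3.
Hamilton: Silver 12, Red 20, Blue 9, Green 3, Gold 6, Violet 4.
Violet gets 3 under Jefferson and 4 under Hamilton.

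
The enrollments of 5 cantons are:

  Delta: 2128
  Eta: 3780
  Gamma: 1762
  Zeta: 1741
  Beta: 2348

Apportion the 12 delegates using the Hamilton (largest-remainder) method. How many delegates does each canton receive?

Delta 2, Eta 4, Gamma 2, Zeta 2, Beta 2

The standard divisor is 11759/12 ≈ 979.917.
Standard quotas: Delta 2.172, Eta 3.857, Gamma 1.798, Zeta 1.777, Beta 2.396.
Lower quotas: Delta 2, Eta 3, Gamma 1, Zeta 1, Beta 2 (sum 9, leaving 3 seats).
Remainders in descending order: Eta 0.857, Gamma 0.798, Zeta 0.777, Beta 0.396, Delta 0.172.
Largest remainders: Eta, Gamma, Zeta receive the extra seats.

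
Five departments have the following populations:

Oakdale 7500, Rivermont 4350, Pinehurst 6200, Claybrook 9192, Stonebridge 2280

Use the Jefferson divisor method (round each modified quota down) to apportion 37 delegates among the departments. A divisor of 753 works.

With modified divisor 753: modified quotas Oakdale 9.960, Rivermont 5.777, Pinehurst 8.234, Claybrook 12.207, Stonebridge 3.028.
Rounding down: Oakdale 9, Rivermont 5, Pinehurst 8, Claybrook 12, Stonebridge 3 (total 37).

Oakdale 9, Rivermont 5, Pinehurst 8, Claybrook 12, Stonebridge 3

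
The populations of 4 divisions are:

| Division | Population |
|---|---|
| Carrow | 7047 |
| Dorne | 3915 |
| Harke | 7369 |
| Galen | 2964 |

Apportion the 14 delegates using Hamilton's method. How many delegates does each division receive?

The standard divisor is 21295/14 ≈ 1521.071.
Standard quotas: Carrow 4.6329, Dorne 2.5738, Harke 4.8446, Galen 1.9486.
Lower quotas: Carrow 4, Dorne 2, Harke 4, Galen 1 (sum 11, leaving 3 seats).
Remainders in descending order: Galen 0.9486, Harke 0.8446, Carrow 0.6329, Dorne 0.5738.
Largest remainders: Galen, Harke, Carrow receive the extra seats.

Carrow: 5; Dorne: 2; Harke: 5; Galen: 2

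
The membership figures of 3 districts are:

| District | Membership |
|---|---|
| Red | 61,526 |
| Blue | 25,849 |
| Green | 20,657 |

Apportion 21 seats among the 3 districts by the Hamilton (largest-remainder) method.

The standard divisor is 108032/21 ≈ 5144.381.
Standard quotas: Red 11.9598, Blue 5.0247, Green 4.0154.
Lower quotas: Red 11, Blue 5, Green 4 (sum 20, leaving 1 seat).
Remainders in descending order: Red 0.9598, Blue 0.0247, Green 0.0154.
The surplus seat goes to Red.

Red: 12, Blue: 5, Green: 4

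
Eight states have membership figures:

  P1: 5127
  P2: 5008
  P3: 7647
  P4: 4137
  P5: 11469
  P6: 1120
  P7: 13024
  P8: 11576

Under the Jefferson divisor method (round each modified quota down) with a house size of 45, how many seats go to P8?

Standard divisor 59108/45 ≈ 1313.511; standard quotas: P1 3.903, P2 3.813, P3 5.822, P4 3.150, P5 8.732, P6 0.853, P7 9.915, P8 8.813.
Rounding down gives 3, 3, 5, 3, 8, 0, 9, 8 = 39 seats, so the divisor must be adjusted.
With modified divisor 1200: modified quotas P1 4.272, P2 4.173, P3 6.372, P4 3.447, P5 9.557, P6 0.933, P7 10.853, P8 9.647.
Rounding down: P1 4, P2 4, P3 6, P4 3, P5 9, P6 0, P7 10, P8 9 (total 45).
P8 receives 9.

9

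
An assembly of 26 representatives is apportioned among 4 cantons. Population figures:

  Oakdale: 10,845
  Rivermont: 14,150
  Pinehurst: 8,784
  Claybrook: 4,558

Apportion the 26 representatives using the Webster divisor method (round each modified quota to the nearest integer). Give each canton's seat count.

Standard divisor 38337/26 ≈ 1474.5; standard quotas: Oakdale 7.355, Rivermont 9.596, Pinehurst 5.957, Claybrook 3.091.
Rounding to the nearest integer gives Oakdale 7, Rivermont 10, Pinehurst 6, Claybrook 3 — total 26, matching the house size, so no adjustment is needed.

Oakdale 7; Rivermont 10; Pinehurst 6; Claybrook 3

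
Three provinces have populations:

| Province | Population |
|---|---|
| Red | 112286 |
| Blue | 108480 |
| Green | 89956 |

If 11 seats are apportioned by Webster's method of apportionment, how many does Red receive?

Standard divisor 310722/11 ≈ 28247.455; standard quotas: Red 3.975, Blue 3.840, Green 3.185.
Rounding to the nearest integer gives Red 4, Blue 4, Green 3 — total 11, matching the house size, so no adjustment is needed.
Red receives 4.

4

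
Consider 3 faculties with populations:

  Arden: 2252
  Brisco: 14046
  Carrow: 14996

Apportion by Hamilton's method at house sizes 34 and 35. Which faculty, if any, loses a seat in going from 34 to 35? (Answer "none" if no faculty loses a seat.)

Arden

At 34 seats: Arden 3, Brisco 15, Carrow 16.
At 35 seats: Arden 2, Brisco 16, Carrow 17.
Arden drops from 3 to 2.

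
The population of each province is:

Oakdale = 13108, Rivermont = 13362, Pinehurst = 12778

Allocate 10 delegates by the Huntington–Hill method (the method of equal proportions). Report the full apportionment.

With divisor 3821: modified quotas Oakdale 3.431, Rivermont 3.497, Pinehurst 3.344.
Geometric-mean thresholds: Oakdale √(3·4)=3.464, Rivermont √(3·4)=3.464, Pinehurst √(3·4)=3.464.
Each quota rounded against its threshold gives Oakdale 3, Rivermont 4, Pinehurst 3 (total 10).

Oakdale 3; Rivermont 4; Pinehurst 3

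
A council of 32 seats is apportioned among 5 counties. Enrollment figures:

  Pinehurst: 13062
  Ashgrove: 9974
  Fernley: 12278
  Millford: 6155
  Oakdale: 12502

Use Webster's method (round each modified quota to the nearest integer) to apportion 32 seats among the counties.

Standard divisor 53971/32 ≈ 1686.594; standard quotas: Pinehurst 7.745, Ashgrove 5.914, Fernley 7.280, Millford 3.649, Oakdale 7.413.
Rounding to the nearest integer gives Pinehurst 8, Ashgrove 6, Fernley 7, Millford 4, Oakdale 7 — total 32, matching the house size, so no adjustment is needed.

Pinehurst 8, Ashgrove 6, Fernley 7, Millford 4, Oakdale 7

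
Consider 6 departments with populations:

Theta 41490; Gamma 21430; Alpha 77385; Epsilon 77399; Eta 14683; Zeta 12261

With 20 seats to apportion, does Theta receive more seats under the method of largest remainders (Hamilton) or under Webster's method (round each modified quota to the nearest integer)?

Hamilton: Theta 4, Gamma 2, Alpha 6, Epsilon 6, Eta 1, Zeta 1.
Webster: Theta 3, Gamma 2, Alpha 6, Epsilon 7, Eta 1, Zeta 1.
Theta gets 4 under Hamilton and 3 under Webster.

Hamilton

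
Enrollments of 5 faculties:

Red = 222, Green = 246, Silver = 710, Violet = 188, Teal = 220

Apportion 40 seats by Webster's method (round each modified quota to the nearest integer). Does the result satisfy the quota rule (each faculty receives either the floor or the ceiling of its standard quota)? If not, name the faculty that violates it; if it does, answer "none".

Standard quotas: Red 5.599, Green 6.204, Silver 17.907, Violet 4.741, Teal 5.549.
Webster allocation: Red 6, Green 6, Silver 18, Violet 5, Teal 5.
Every allocation lies between the lower and upper quota.

none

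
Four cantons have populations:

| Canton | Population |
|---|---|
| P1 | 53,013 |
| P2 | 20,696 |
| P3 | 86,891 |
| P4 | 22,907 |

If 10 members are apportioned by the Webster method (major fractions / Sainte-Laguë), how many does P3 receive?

5

Standard divisor 183507/10 ≈ 18350.7; standard quotas: P1 2.889, P2 1.128, P3 4.735, P4 1.248.
Rounding to the nearest integer gives P1 3, P2 1, P3 5, P4 1 — total 10, matching the house size, so no adjustment is needed.
P3 receives 5.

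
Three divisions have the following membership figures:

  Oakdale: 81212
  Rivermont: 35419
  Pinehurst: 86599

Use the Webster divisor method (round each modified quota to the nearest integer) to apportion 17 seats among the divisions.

Oakdale=7, Rivermont=3, Pinehurst=7

Standard divisor 203230/17 ≈ 11954.706; standard quotas: Oakdale 6.793, Rivermont 2.963, Pinehurst 7.244.
Rounding to the nearest integer gives Oakdale 7, Rivermont 3, Pinehurst 7 — total 17, matching the house size, so no adjustment is needed.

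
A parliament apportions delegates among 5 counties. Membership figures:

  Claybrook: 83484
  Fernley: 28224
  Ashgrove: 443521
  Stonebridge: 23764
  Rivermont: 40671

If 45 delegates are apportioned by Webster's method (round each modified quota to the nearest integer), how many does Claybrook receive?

Standard divisor 619664/45 ≈ 13770.311; standard quotas: Claybrook 6.063, Fernley 2.050, Ashgrove 32.208, Stonebridge 1.726, Rivermont 2.954.
Rounding to the nearest integer gives Claybrook 6, Fernley 2, Ashgrove 32, Stonebridge 2, Rivermont 3 — total 45, matching the house size, so no adjustment is needed.
Claybrook receives 6.

6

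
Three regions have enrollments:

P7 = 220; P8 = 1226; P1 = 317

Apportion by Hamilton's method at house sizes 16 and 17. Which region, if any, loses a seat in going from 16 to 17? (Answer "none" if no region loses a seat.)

none

At 16 seats: P7 2, P8 11, P1 3.
At 17 seats: P7 2, P8 12, P1 3.
No region's allocation decreased.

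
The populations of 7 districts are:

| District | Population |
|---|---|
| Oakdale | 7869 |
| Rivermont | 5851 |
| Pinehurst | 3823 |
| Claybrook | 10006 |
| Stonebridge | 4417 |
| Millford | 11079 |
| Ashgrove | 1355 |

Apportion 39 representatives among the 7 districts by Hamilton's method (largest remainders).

Oakdale: 7; Rivermont: 5; Pinehurst: 3; Claybrook: 9; Stonebridge: 4; Millford: 10; Ashgrove: 1

Standard divisor: 44400 ÷ 39 ≈ 1138.462.
Standard quotas: Oakdale 6.9120, Rivermont 5.1394, Pinehurst 3.3580, Claybrook 8.7891, Stonebridge 3.8798, Millford 9.7316, Ashgrove 1.1902.
Lower quotas: Oakdale 6, Rivermont 5, Pinehurst 3, Claybrook 8, Stonebridge 3, Millford 9, Ashgrove 1 (sum 35, leaving 4 seats).
Remainders in descending order: Oakdale 0.9120, Stonebridge 0.8798, Claybrook 0.7891, Millford 0.7316, Pinehurst 0.3580, Ashgrove 0.1902, Rivermont 0.1394.
The surplus seats go to Oakdale, Stonebridge, Claybrook, Millford.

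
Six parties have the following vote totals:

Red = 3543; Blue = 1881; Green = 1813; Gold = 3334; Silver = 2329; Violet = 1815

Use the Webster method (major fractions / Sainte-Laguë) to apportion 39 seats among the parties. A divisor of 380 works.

With modified divisor 380: modified quotas Red 9.324, Blue 4.950, Green 4.771, Gold 8.774, Silver 6.129, Violet 4.776.
Rounding to the nearest integer: Red 9, Blue 5, Green 5, Gold 9, Silver 6, Violet 5 (total 39).

Red: 9, Blue: 5, Green: 5, Gold: 9, Silver: 6, Violet: 5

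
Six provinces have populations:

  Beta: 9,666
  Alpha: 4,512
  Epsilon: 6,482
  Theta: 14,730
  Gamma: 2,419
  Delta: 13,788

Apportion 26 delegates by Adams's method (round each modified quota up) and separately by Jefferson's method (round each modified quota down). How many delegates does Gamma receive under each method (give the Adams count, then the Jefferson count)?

2 and 1

Adams: Beta 5, Alpha 2, Epsilon 3, Theta 7, Gamma 2, Delta 7.
Jefferson: Beta 5, Alpha 2, Epsilon 3, Theta 8, Gamma 1, Delta 7.
Gamma gets 2 under Adams and 1 under Jefferson.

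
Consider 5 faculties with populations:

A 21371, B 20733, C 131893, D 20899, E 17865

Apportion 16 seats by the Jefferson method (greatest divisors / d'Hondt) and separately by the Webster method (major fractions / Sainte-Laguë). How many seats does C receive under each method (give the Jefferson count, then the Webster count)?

12 and 10

Jefferson: A 1, B 1, C 12, D 1, E 1.
Webster: A 2, B 1, C 10, D 2, E 1.
C gets 12 under Jefferson and 10 under Webster.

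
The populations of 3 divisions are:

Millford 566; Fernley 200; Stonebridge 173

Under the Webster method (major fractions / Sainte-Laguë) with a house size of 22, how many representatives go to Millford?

13

Standard divisor 939/22 ≈ 42.682; standard quotas: Millford 13.261, Fernley 4.686, Stonebridge 4.053.
Rounding to the nearest integer gives Millford 13, Fernley 5, Stonebridge 4 — total 22, matching the house size, so no adjustment is needed.
Millford receives 13.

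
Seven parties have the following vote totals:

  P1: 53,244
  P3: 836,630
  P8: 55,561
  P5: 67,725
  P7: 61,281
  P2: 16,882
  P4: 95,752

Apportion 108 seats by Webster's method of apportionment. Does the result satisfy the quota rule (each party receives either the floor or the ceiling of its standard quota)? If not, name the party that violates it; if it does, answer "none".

Standard quotas: P1 4.844, P3 76.117, P8 5.055, P5 6.162, P7 5.575, P2 1.536, P4 8.712.
Webster allocation: P1 5, P3 75, P8 5, P5 6, P7 6, P2 2, P4 9.
P3 has quota 76.117 (lower 76, upper 77) but receives 75 — outside the quota interval.

P3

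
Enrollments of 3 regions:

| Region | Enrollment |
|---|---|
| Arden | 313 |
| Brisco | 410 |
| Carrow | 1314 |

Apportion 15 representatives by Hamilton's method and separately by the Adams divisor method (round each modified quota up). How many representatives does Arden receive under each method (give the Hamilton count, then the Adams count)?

Hamilton: Arden 2, Brisco 3, Carrow 10.
Adams: Arden 3, Brisco 3, Carrow 9.
Arden gets 2 under Hamilton and 3 under Adams.

2 and 3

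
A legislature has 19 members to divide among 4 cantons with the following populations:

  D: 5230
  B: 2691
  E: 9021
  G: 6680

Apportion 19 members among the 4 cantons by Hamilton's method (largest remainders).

Standard divisor: 23622 ÷ 19 ≈ 1243.263.
Standard quotas: D 4.2067, B 2.1645, E 7.2559, G 5.3730.
Lower quotas: D 4, B 2, E 7, G 5 (sum 18, leaving 1 seat).
Remainders in descending order: G 0.3730, E 0.2559, D 0.2067, B 0.1645.
Largest remainder: G receives the extra seat.

D=4; B=2; E=7; G=6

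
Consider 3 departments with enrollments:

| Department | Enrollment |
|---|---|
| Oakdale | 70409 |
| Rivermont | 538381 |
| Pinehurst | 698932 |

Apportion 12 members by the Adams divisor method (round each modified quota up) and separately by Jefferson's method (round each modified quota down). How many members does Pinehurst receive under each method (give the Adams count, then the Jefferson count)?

6 and 7

Adams: Oakdale 1, Rivermont 5, Pinehurst 6.
Jefferson: Oakdale 0, Rivermont 5, Pinehurst 7.
Pinehurst gets 6 under Adams and 7 under Jefferson.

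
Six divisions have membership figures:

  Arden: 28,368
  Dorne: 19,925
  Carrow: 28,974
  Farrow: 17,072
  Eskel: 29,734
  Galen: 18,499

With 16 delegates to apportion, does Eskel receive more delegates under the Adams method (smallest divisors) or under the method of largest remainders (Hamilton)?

Adams: Arden 3, Dorne 3, Carrow 3, Farrow 2, Eskel 3, Galen 2.
Hamilton: Arden 3, Dorne 2, Carrow 3, Farrow 2, Eskel 4, Galen 2.
Eskel gets 3 under Adams and 4 under Hamilton.

Hamilton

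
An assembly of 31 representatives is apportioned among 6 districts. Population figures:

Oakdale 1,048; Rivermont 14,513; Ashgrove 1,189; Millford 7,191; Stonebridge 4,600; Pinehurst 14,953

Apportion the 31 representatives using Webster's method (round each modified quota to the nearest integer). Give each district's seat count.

Standard divisor 43494/31 ≈ 1403.032; standard quotas: Oakdale 0.747, Rivermont 10.344, Ashgrove 0.847, Millford 5.125, Stonebridge 3.279, Pinehurst 10.658.
Rounding to the nearest integer gives Oakdale 1, Rivermont 10, Ashgrove 1, Millford 5, Stonebridge 3, Pinehurst 11 — total 31, matching the house size, so no adjustment is needed.

Oakdale: 1, Rivermont: 10, Ashgrove: 1, Millford: 5, Stonebridge: 3, Pinehurst: 11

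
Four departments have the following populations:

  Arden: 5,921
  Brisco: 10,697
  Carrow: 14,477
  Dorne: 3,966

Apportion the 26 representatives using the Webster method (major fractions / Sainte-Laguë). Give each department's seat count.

Standard divisor 35061/26 ≈ 1348.5; standard quotas: Arden 4.391, Brisco 7.933, Carrow 10.736, Dorne 2.941.
Rounding to the nearest integer gives Arden 4, Brisco 8, Carrow 11, Dorne 3 — total 26, matching the house size, so no adjustment is needed.

Arden 4, Brisco 8, Carrow 11, Dorne 3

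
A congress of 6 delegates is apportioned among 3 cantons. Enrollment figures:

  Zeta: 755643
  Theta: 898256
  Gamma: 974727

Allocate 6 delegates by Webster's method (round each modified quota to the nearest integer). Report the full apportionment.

Standard divisor 2628626/6 ≈ 438104.333; standard quotas: Zeta 1.725, Theta 2.050, Gamma 2.225.
Rounding to the nearest integer gives Zeta 2, Theta 2, Gamma 2 — total 6, matching the house size, so no adjustment is needed.

Zeta: 2, Theta: 2, Gamma: 2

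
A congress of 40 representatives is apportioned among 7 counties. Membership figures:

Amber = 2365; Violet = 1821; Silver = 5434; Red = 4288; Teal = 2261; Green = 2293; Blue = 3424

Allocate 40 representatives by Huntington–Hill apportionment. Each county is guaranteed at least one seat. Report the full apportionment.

With divisor 528.6: modified quotas Amber 4.474, Violet 3.445, Silver 10.280, Red 8.112, Teal 4.277, Green 4.338, Blue 6.477.
Geometric-mean thresholds: Amber √(4·5)=4.472, Violet √(3·4)=3.464, Silver √(10·11)=10.488, Red √(8·9)=8.485, Teal √(4·5)=4.472, Green √(4·5)=4.472, Blue √(6·7)=6.481.
Each quota rounded against its threshold gives Amber 5, Violet 3, Silver 10, Red 8, Teal 4, Green 4, Blue 6 (total 40).

Amber 5, Violet 3, Silver 10, Red 8, Teal 4, Green 4, Blue 6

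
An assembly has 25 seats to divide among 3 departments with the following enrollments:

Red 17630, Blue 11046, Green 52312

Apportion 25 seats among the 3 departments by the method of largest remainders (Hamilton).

Red=6; Blue=3; Green=16

Standard divisor: 80988 ÷ 25 ≈ 3239.52.
Standard quotas: Red 5.4422, Blue 3.4098, Green 16.1481.
Lower quotas: Red 5, Blue 3, Green 16 (sum 24, leaving 1 seat).
Remainders in descending order: Red 0.4422, Blue 0.4098, Green 0.1481.
The surplus seat goes to Red.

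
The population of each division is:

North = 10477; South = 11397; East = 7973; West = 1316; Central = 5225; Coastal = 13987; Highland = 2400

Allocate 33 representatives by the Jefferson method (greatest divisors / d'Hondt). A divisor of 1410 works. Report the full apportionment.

With modified divisor 1410: modified quotas North 7.430, South 8.083, East 5.655, West 0.933, Central 3.706, Coastal 9.920, Highland 1.702.
Rounding down: North 7, South 8, East 5, West 0, Central 3, Coastal 9, Highland 1 (total 33).

North: 7; South: 8; East: 5; West: 0; Central: 3; Coastal: 9; Highland: 1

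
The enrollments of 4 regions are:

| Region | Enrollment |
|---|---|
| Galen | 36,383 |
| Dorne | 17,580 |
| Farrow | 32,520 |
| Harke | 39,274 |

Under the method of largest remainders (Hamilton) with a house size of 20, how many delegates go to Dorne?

Standard divisor: 125757 ÷ 20 ≈ 6287.85.
Standard quotas: Galen 5.7862, Dorne 2.7959, Farrow 5.1719, Harke 6.2460.
Lower quotas: Galen 5, Dorne 2, Farrow 5, Harke 6 (sum 18, leaving 2 seats).
Remainders in descending order: Dorne 0.7959, Galen 0.7862, Harke 0.2460, Farrow 0.1719.
Largest remainders: Dorne, Galen receive the extra seats.
Dorne receives 3.

3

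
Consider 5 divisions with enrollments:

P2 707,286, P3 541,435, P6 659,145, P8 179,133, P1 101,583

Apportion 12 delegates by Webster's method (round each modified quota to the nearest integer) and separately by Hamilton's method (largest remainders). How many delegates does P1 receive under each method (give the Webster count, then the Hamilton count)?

Webster: P2 4, P3 3, P6 3, P8 1, P1 1.
Hamilton: P2 4, P3 3, P6 4, P8 1, P1 0.
P1 gets 1 under Webster and 0 under Hamilton.

1 and 0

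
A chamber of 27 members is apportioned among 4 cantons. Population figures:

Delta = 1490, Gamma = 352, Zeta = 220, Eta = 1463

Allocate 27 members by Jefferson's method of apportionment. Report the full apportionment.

Delta 12, Gamma 2, Zeta 1, Eta 12

Standard divisor 3525/27 ≈ 130.556; standard quotas: Delta 11.413, Gamma 2.696, Zeta 1.685, Eta 11.206.
Rounding down gives 11, 2, 1, 11 = 25 seats, so the divisor must be adjusted.
With modified divisor 120: modified quotas Delta 12.417, Gamma 2.933, Zeta 1.833, Eta 12.192.
Rounding down: Delta 12, Gamma 2, Zeta 1, Eta 12 (total 27).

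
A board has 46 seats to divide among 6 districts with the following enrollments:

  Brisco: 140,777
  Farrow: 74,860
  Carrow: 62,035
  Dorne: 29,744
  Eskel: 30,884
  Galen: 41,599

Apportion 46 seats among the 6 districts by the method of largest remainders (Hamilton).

Total 379899; standard divisor 379899/46 ≈ 8258.674.
Standard quotas: Brisco 17.0460, Farrow 9.0644, Carrow 7.5115, Dorne 3.6015, Eskel 3.7396, Galen 5.0370.
Lower quotas: Brisco 17, Farrow 9, Carrow 7, Dorne 3, Eskel 3, Galen 5 (sum 44, leaving 2 seats).
Remainders in descending order: Eskel 0.7396, Dorne 0.6015, Carrow 0.5115, Farrow 0.0644, Brisco 0.0460, Galen 0.0370.
The surplus seats go to Eskel, Dorne.

Brisco: 17, Farrow: 9, Carrow: 7, Dorne: 4, Eskel: 4, Galen: 5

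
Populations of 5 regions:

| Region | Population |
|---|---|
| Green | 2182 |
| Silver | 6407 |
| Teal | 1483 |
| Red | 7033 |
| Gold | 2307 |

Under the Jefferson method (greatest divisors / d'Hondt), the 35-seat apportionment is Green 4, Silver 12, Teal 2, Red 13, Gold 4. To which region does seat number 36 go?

Priority for the next seat is population ÷ (current seats + 1).
Priorities: Green 436.400, Silver 492.846, Teal 494.333, Red 502.357, Gold 461.400.
Highest priority: Red.

Red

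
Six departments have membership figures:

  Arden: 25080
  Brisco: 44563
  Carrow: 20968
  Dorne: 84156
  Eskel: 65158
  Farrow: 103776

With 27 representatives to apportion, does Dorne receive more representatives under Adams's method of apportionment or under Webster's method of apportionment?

Adams: Arden 2, Brisco 4, Carrow 2, Dorne 6, Eskel 5, Farrow 8.
Webster: Arden 2, Brisco 3, Carrow 2, Dorne 7, Eskel 5, Farrow 8.
Dorne gets 6 under Adams and 7 under Webster.

Webster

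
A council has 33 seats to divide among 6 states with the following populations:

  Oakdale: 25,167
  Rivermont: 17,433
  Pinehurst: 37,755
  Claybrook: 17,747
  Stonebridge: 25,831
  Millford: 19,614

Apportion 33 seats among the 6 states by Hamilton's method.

Oakdale 6, Rivermont 4, Pinehurst 9, Claybrook 4, Stonebridge 6, Millford 4

Standard divisor: 143547 ÷ 33 ≈ 4349.909.
Standard quotas: Oakdale 5.7856, Rivermont 4.0077, Pinehurst 8.6795, Claybrook 4.0799, Stonebridge 5.9383, Millford 4.5091.
Lower quotas: Oakdale 5, Rivermont 4, Pinehurst 8, Claybrook 4, Stonebridge 5, Millford 4 (sum 30, leaving 3 seats).
Remainders in descending order: Stonebridge 0.9383, Oakdale 0.7856, Pinehurst 0.6795, Millford 0.5091, Claybrook 0.0799, Rivermont 0.0077.
Largest remainders: Stonebridge, Oakdale, Pinehurst receive the extra seats.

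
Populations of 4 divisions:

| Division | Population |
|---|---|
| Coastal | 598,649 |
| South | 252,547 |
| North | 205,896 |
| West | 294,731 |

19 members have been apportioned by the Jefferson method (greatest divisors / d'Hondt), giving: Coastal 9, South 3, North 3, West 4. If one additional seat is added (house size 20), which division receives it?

Priority for the next seat is population ÷ (current seats + 1).
Priorities: Coastal 59864.900, South 63136.750, North 51474.000, West 58946.200.
Highest priority: South.

South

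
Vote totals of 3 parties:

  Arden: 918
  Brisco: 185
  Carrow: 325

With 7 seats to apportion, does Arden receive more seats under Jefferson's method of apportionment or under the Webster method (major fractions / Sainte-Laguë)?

Jefferson

Jefferson: Arden 5, Brisco 1, Carrow 1.
Webster: Arden 4, Brisco 1, Carrow 2.
Arden gets 5 under Jefferson and 4 under Webster.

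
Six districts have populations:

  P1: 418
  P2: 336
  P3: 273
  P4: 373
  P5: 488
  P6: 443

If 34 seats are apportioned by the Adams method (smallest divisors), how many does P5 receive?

7

Standard divisor 2331/34 ≈ 68.559; standard quotas: P1 6.097, P2 4.901, P3 3.982, P4 5.441, P5 7.118, P6 6.462.
Rounding up gives 7, 5, 4, 6, 8, 7 = 37 seats, so the divisor must be adjusted.
With modified divisor 74.2: modified quotas P1 5.633, P2 4.528, P3 3.679, P4 5.027, P5 6.577, P6 5.970.
Rounding up: P1 6, P2 5, P3 4, P4 6, P5 7, P6 6 (total 34).
P5 receives 7.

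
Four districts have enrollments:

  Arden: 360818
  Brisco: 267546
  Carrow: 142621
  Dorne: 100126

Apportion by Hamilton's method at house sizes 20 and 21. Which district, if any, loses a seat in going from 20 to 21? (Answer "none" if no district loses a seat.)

Dorne

At 20 seats: Arden 8, Brisco 6, Carrow 3, Dorne 3.
At 21 seats: Arden 9, Brisco 7, Carrow 3, Dorne 2.
Dorne drops from 3 to 2.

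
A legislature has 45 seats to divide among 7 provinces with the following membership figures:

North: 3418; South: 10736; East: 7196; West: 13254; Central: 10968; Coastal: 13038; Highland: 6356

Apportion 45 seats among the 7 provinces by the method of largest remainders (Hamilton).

The standard divisor is 64966/45 ≈ 1443.689.
Standard quotas: North 2.3675, South 7.4365, East 4.9845, West 9.1806, Central 7.5972, Coastal 9.0310, Highland 4.4026.
Lower quotas: North 2, South 7, East 4, West 9, Central 7, Coastal 9, Highland 4 (sum 42, leaving 3 seats).
Remainders in descending order: East 0.9845, Central 0.5972, South 0.4365, Highland 0.4026, North 0.3675, West 0.1806, Coastal 0.0310.
Largest remainders: East, Central, South receive the extra seats.

North=2, South=8, East=5, West=9, Central=8, Coastal=9, Highland=4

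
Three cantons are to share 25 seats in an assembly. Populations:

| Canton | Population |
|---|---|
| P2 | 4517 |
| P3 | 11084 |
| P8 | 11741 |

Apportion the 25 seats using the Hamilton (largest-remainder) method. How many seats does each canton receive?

Standard divisor: 27342 ÷ 25 ≈ 1093.68.
Standard quotas: P2 4.1301, P3 10.1346, P8 10.7353.
Lower quotas: P2 4, P3 10, P8 10 (sum 24, leaving 1 seat).
Remainders in descending order: P8 0.7353, P3 0.1346, P2 0.1301.
Largest remainder: P8 receives the extra seat.

P2 4, P3 10, P8 11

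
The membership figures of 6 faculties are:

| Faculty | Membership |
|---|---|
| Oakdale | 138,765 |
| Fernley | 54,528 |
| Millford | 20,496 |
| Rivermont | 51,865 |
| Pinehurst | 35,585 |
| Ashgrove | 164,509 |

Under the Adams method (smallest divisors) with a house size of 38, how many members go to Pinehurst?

Standard divisor 465748/38 ≈ 12256.526; standard quotas: Oakdale 11.322, Fernley 4.449, Millford 1.672, Rivermont 4.232, Pinehurst 2.903, Ashgrove 13.422.
Rounding up gives 12, 5, 2, 5, 3, 14 = 41 seats, so the divisor must be adjusted.
With modified divisor 13300: modified quotas Oakdale 10.433, Fernley 4.100, Millford 1.541, Rivermont 3.900, Pinehurst 2.676, Ashgrove 12.369.
Rounding up: Oakdale 11, Fernley 5, Millford 2, Rivermont 4, Pinehurst 3, Ashgrove 13 (total 38).
Pinehurst receives 3.

3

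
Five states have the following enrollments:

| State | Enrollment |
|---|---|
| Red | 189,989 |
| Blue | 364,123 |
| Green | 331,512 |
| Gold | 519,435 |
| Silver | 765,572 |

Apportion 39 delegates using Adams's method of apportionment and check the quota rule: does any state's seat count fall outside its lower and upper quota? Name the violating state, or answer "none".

Standard quotas: Red 3.414, Blue 6.542, Green 5.956, Gold 9.333, Silver 13.755.
Adams allocation: Red 4, Blue 7, Green 6, Gold 9, Silver 13.
Every allocation lies between the lower and upper quota.

none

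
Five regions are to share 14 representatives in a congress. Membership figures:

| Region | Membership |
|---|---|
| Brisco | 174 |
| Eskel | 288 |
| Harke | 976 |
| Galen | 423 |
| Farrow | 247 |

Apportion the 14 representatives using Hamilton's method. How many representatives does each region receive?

Standard divisor: 2108 ÷ 14 ≈ 150.571.
Standard quotas: Brisco 1.156, Eskel 1.913, Harke 6.482, Galen 2.809, Farrow 1.640.
Lower quotas: Brisco 1, Eskel 1, Harke 6, Galen 2, Farrow 1 (sum 11, leaving 3 seats).
Remainders in descending order: Eskel 0.913, Galen 0.809, Farrow 0.640, Harke 0.482, Brisco 0.156.
Largest remainders: Eskel, Galen, Farrow receive the extra seats.

Brisco 1; Eskel 2; Harke 6; Galen 3; Farrow 2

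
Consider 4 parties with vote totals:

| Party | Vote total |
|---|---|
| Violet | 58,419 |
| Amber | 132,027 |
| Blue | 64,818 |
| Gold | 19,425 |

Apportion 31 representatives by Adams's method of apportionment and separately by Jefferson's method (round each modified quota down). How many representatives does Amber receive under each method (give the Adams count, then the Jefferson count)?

14 and 15

Adams: Violet 7, Amber 14, Blue 7, Gold 3.
Jefferson: Violet 7, Amber 15, Blue 7, Gold 2.
Amber gets 14 under Adams and 15 under Jefferson.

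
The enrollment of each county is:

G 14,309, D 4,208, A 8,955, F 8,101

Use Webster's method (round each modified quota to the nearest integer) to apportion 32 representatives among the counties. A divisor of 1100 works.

G=13, D=4, A=8, F=7

With modified divisor 1100: modified quotas G 13.008, D 3.825, A 8.141, F 7.365.
Rounding to the nearest integer: G 13, D 4, A 8, F 7 (total 32).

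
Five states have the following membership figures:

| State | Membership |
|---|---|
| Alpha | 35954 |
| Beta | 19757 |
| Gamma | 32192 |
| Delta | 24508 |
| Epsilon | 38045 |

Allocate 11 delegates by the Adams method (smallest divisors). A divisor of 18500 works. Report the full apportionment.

Alpha: 2, Beta: 2, Gamma: 2, Delta: 2, Epsilon: 3

With modified divisor 18500: modified quotas Alpha 1.943, Beta 1.068, Gamma 1.740, Delta 1.325, Epsilon 2.056.
Rounding up: Alpha 2, Beta 2, Gamma 2, Delta 2, Epsilon 3 (total 11).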